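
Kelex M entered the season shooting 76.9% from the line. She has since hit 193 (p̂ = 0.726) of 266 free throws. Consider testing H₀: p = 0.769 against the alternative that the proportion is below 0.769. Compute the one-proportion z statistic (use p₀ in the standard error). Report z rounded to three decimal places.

p̂ = 193/266 ≈ 0.72556.
Standard error under H₀: √(0.769×0.231/266) = 0.02584.
z = (0.72556 − 0.769)/0.02584 = -0.04344/0.02584 = -1.681.
p-value = P(Z < -1.681) ≈ 0.0464.

z = -1.681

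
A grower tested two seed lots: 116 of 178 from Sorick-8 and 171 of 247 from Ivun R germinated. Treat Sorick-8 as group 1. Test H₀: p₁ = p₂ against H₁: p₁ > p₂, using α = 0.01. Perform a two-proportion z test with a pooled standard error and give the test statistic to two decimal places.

p̂₁ = 116/178 = 0.6517, p̂₂ = 171/247 = 0.6923.
Pooled p̂ = (116+171)/(178+247) = 287/425 = 0.6753.
SE = √(0.219272 × 0.00966656) = 0.0460.
z = (0.6517 − 0.6923)/0.0460 = -0.0406/0.0460 = -0.88.
p-value = P(Z > -0.882) ≈ 0.8112; since p > α = 0.01, fail to reject H₀.

z = -0.88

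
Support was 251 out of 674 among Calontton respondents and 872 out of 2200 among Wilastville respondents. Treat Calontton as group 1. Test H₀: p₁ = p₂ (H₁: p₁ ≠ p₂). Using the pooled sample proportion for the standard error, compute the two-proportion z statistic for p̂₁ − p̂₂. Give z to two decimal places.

p̂₁ = 251/674 ≈ 0.3724, p̂₂ = 872/2200 ≈ 0.3964.
Pooled p̂ = (251+872)/(674+2200) = 1123/2874 = 0.3907.
SE = √(p̂(1−p̂)(1/n₁+1/n₂)) = √(0.3907·0.6093·0.00193822) = √(0.00046142) = 0.0215.
z = (0.3724 − 0.3964)/0.0215 = -0.0240/0.0215 = -1.12.
Two-sided p-value ≈ 2·Φ(−1.115) = 0.2647.

z = -1.12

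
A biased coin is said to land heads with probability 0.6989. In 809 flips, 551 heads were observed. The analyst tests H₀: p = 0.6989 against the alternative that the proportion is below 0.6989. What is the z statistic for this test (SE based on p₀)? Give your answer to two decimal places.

z = -1.10

p̂ = 551/809 = 0.68109.
Standard error under H₀: √(0.6989×0.3011/809) = 0.01613.
z = (0.68109 − 0.6989)/0.01613 = -0.01781/0.01613 = -1.10.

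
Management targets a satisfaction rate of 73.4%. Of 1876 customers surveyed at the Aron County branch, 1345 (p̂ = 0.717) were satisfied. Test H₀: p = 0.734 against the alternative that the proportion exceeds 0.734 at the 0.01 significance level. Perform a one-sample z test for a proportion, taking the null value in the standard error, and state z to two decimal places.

z = -1.67

p̂ = 1345/1876 = 0.7170.
Under H₀, SE = √(0.734·0.266/1876) = √(0.000104075) = 0.0102.
z = (0.7170 − 0.734)/0.0102 = -0.0170/0.0102 = -1.67.
p-value = P(Z > -1.671) ≈ 0.9527. With α = 0.01, fail to reject H₀.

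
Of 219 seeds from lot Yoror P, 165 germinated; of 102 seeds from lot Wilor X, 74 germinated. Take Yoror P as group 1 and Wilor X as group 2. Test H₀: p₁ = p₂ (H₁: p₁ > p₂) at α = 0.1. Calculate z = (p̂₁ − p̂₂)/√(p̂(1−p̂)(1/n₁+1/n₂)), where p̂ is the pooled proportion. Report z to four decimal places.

p̂₁ = 165/219 ≈ 0.753425, p̂₂ = 74/102 ≈ 0.725490.
Pooled p̂ = (165+74)/(219+102) = 239/321 = 0.744548.
SE = √(p̂(1−p̂)(1/n₁+1/n₂)) = √(0.744548·0.255452·0.0143701) = √(0.00273314) = 0.052279.
z = (0.753425 − 0.725490)/0.052279 = 0.027935/0.052279 = 0.5343.
p-value = P(Z > 0.534) ≈ 0.2966. With α = 0.1, fail to reject H₀.

z = 0.5343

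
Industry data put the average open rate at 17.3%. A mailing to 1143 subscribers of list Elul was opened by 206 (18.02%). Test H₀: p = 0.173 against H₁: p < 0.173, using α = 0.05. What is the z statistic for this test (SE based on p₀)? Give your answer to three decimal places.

p̂ = 206/1143 ≈ 0.18023.
Standard error under H₀: √(0.173×0.827/1143) = 0.01119.
z = (0.18023 − 0.173)/0.01119 = 0.00723/0.01119 = 0.646.
p-value = P(Z < 0.646) ≈ 0.7409, so at α = 0.05 we fail to reject H₀.

z = 0.646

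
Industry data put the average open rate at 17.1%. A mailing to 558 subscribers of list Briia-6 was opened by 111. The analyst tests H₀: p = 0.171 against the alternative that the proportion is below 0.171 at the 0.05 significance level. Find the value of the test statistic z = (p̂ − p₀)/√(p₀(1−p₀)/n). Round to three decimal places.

p̂ = 111/558 ≈ 0.19892.
Standard error under H₀: √(0.171×0.829/558) = 0.01594.
z = (0.19892 − 0.171)/0.01594 = 0.02792/0.01594 = 1.752.
p-value = P(Z < 1.752) ≈ 0.9601, so at α = 0.05 we fail to reject H₀.

z = 1.752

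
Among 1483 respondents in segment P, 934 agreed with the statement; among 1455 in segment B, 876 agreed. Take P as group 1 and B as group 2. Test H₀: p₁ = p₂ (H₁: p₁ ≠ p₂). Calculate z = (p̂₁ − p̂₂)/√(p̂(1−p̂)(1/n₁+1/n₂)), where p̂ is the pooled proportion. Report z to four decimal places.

z = 1.5459

p̂₁ = 934/1483 = 0.629804, p̂₂ = 876/1455 = 0.602062.
Pooled p̂ = (934+876)/(1483+1455) = 1810/2938 = 0.616065.
SE = √(0.236529 × 0.00136159) = 0.017946.
z = (0.629804 − 0.602062)/0.017946 = 0.027742/0.017946 = 1.5459.
Two-sided p-value ≈ 2·Φ(−1.546) = 0.1221.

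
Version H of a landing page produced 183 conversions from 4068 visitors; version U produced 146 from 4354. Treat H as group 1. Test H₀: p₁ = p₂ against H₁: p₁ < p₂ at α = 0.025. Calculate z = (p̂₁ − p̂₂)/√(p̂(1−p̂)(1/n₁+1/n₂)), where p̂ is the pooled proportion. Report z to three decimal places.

p̂₁ = 183/4068 ≈ 0.044985, p̂₂ = 146/4354 ≈ 0.033532.
Pooled p̂ = (183+146)/(4068+4354) = 329/8422 = 0.039064.
SE = √(p̂(1−p̂)(1/n₁+1/n₂)) = √(0.039064·0.960936·0.000475495) = √(1.78493e-05) = 0.004225.
z = (0.044985 − 0.033532)/0.004225 = 0.011453/0.004225 = 2.711.
p-value = P(Z < 2.711) ≈ 0.9966. With α = 0.025, fail to reject H₀.

z = 2.711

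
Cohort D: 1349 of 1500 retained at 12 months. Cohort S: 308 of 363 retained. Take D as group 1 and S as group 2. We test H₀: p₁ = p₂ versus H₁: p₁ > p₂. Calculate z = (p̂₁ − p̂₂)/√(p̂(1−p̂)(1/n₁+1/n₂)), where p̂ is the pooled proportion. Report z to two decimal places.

p̂₁ = 1349/1500 ≈ 0.89933, p̂₂ = 308/363 ≈ 0.84848.
Pooled p̂ = (1349+308)/(1500+363) = 1657/1863 = 0.88943.
SE = √(0.0983477 × 0.00342149) = 0.01834.
z = (0.89933 − 0.84848)/0.01834 = 0.05085/0.01834 = 2.77.
p-value = P(Z > 2.772) ≈ 0.0028.

z = 2.77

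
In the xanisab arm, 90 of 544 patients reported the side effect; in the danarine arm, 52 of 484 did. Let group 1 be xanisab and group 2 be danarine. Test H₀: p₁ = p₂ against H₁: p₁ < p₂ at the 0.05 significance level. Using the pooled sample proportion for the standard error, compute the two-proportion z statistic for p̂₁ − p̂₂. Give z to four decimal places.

p̂₁ = 90/544 ≈ 0.1654412, p̂₂ = 52/484 ≈ 0.1074380.
Pooled p̂ = (90+52)/(544+484) = 142/1028 = 0.1381323.
SE = √(0.119052 × 0.00390435) = 0.0215597.
z = (0.1654412 − 0.1074380)/0.0215597 = 0.0580032/0.0215597 = 2.6904.
p-value = P(Z < 2.690) ≈ 0.9964; since p > α = 0.05, fail to reject H₀.

z = 2.6904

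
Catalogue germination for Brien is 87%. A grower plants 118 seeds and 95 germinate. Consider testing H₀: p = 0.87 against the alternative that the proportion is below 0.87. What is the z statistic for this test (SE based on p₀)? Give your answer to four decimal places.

z = -2.0968

p̂ = 95/118 ≈ 0.805085.
Standard error under H₀: √(0.87×0.13/118) = 0.030959.
z = (0.805085 − 0.87)/0.030959 = -0.064915/0.030959 = -2.0968.
p-value = P(Z < -2.097) ≈ 0.0180.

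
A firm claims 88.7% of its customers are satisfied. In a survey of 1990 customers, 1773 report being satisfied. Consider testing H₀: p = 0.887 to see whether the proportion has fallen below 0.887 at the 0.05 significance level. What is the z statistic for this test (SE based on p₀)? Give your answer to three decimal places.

z = 0.557

p̂ = 1773/1990 ≈ 0.890955.
Under H₀, SE = √(0.887·0.113/1990) = √(5.03673e-05) = 0.007097.
z = (0.890955 − 0.887)/0.007097 = 0.003955/0.007097 = 0.557.
p-value = P(Z < 0.557) ≈ 0.7113; since p > α = 0.05, fail to reject H₀.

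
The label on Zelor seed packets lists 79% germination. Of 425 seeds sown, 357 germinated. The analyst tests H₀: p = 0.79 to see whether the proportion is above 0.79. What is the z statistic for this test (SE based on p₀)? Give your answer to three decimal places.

z = 2.531

p̂ = 357/425 = 0.840000.
SE = √(p₀(1−p₀)/n) = √(0.1659/425) = 0.019757.
z = (0.840000 − 0.79)/0.019757 = 0.050000/0.019757 = 2.531.
p-value = P(Z > 2.531) ≈ 0.0057.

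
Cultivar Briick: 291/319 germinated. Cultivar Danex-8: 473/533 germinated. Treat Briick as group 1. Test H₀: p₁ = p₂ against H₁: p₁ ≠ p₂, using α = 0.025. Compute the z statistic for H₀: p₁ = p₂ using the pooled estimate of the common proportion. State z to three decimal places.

p̂₁ = 291/319 ≈ 0.91223, p̂₂ = 473/533 ≈ 0.88743.
Pooled p̂ = (291+473)/(319+533) = 764/852 = 0.89671.
SE = √(p̂(1−p̂)(1/n₁+1/n₂)) = √(0.89671·0.10329·0.00501097) = √(0.000464107) = 0.02154.
z = (0.91223 − 0.88743)/0.02154 = 0.02480/0.02154 = 1.151.
Two-sided p-value ≈ 2·Φ(−1.151) = 0.2497. With α = 0.025, fail to reject H₀.

z = 1.151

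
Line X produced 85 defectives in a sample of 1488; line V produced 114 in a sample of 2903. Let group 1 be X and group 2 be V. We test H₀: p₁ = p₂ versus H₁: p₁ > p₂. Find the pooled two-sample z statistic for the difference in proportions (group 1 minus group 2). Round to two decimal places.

p̂₁ = 85/1488 ≈ 0.05712, p̂₂ = 114/2903 ≈ 0.03927.
Pooled p̂ = (85+114)/(1488+2903) = 199/4391 = 0.04532.
SE = √(p̂(1−p̂)(1/n₁+1/n₂)) = √(0.04532·0.95468·0.00101651) = √(4.39806e-05) = 0.00663.
z = (0.05712 − 0.03927)/0.00663 = 0.01785/0.00663 = 2.69.
p-value = P(Z > 2.692) ≈ 0.0035.

z = 2.69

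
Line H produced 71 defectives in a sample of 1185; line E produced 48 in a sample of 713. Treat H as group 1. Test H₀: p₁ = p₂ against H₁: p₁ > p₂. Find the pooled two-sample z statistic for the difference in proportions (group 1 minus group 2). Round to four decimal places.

p̂₁ = 71/1185 = 0.059916, p̂₂ = 48/713 = 0.067321.
Pooled p̂ = (71+48)/(1185+713) = 119/1898 = 0.062698.
SE = √(p̂(1−p̂)(1/n₁+1/n₂)) = √(0.062698·0.937302·0.00224641) = √(0.000132014) = 0.011490.
z = (0.059916 − 0.067321)/0.011490 = -0.007405/0.011490 = -0.6445.

z = -0.6445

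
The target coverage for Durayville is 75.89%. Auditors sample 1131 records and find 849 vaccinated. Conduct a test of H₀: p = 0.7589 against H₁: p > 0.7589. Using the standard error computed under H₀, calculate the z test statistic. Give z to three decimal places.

p̂ = 849/1131 ≈ 0.75066.
Standard error under H₀: √(0.7589×0.2411/1131) = 0.01272.
z = (0.75066 − 0.7589)/0.01272 = -0.00824/0.01272 = -0.648.

z = -0.648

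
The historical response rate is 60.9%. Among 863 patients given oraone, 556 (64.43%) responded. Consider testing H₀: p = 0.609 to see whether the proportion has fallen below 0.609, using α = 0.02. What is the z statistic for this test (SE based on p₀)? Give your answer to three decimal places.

p̂ = 556/863 ≈ 0.64426.
Under H₀, SE = √(0.609·0.391/863) = √(0.00027592) = 0.01661.
z = (0.64426 − 0.609)/0.01661 = 0.03526/0.01661 = 2.123.
p-value = P(Z < 2.123) ≈ 0.9831; since p > α = 0.02, fail to reject H₀.

z = 2.123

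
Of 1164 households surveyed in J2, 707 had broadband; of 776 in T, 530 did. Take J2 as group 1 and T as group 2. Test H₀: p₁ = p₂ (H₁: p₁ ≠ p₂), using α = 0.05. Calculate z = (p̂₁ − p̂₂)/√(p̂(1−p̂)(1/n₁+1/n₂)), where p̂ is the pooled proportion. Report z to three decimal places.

p̂₁ = 707/1164 ≈ 0.607388, p̂₂ = 530/776 ≈ 0.682990.
Pooled p̂ = (707+530)/(1164+776) = 1237/1940 = 0.637629.
SE = √(0.231058 × 0.00214777) = 0.022277.
z = (0.607388 − 0.682990)/0.022277 = -0.075602/0.022277 = -3.394.
Two-sided p-value ≈ 2·Φ(−3.394) = 0.0007; since p < α = 0.05, reject H₀.

z = -3.394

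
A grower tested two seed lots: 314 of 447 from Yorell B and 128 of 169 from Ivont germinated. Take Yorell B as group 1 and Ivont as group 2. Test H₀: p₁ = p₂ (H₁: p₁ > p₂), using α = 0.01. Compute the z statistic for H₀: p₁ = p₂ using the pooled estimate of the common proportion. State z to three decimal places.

p̂₁ = 314/447 ≈ 0.702461, p̂₂ = 128/169 ≈ 0.757396.
Pooled p̂ = (314+128)/(447+169) = 442/616 = 0.717532.
SE = √(0.20268 × 0.0081543) = 0.040654.
z = (0.702461 − 0.757396)/0.040654 = -0.054935/0.040654 = -1.351.
p-value = P(Z > -1.351) ≈ 0.9117. With α = 0.01, fail to reject H₀.

z = -1.351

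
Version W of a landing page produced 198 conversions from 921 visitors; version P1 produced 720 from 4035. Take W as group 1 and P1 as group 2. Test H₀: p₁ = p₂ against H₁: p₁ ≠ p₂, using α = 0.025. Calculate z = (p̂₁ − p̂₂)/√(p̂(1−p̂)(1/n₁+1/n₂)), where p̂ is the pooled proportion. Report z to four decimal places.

z = 2.5760

p̂₁ = 198/921 ≈ 0.2149837, p̂₂ = 720/4035 ≈ 0.1784387.
Pooled p̂ = (198+720)/(921+4035) = 918/4956 = 0.1852300.
SE = √(0.15092 × 0.00133361) = 0.0141869.
z = (0.2149837 − 0.1784387)/0.0141869 = 0.0365450/0.0141869 = 2.5760.
Two-sided p-value ≈ 2·Φ(−2.576) = 0.0100. With α = 0.025, reject H₀.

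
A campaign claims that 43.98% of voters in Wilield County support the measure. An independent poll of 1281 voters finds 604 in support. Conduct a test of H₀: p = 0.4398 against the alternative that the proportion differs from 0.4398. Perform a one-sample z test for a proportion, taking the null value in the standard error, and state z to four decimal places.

z = 2.2863

p̂ = 604/1281 ≈ 0.471507.
Standard error under H₀: √(0.4398×0.5602/1281) = 0.013868.
z = (0.471507 − 0.4398)/0.013868 = 0.031707/0.013868 = 2.2863.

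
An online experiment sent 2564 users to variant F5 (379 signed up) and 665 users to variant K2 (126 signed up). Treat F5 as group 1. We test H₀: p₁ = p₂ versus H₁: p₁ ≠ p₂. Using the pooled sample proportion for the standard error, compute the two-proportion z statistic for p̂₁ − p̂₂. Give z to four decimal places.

p̂₁ = 379/2564 ≈ 0.147816, p̂₂ = 126/665 ≈ 0.189474.
Pooled p̂ = (379+126)/(2564+665) = 505/3229 = 0.156395.
SE = √(0.131936 × 0.00189377) = 0.015807.
z = (0.147816 − 0.189474)/0.015807 = -0.041658/0.015807 = -2.6354.

z = -2.6354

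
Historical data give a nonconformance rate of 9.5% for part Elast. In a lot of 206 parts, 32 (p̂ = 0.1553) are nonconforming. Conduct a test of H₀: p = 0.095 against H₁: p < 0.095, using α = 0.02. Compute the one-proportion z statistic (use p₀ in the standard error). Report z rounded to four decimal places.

z = 2.9536

p̂ = 32/206 ≈ 0.155340.
SE = √(p₀(1−p₀)/n) = √(0.085975/206) = 0.020429.
z = (0.155340 − 0.095)/0.020429 = 0.060340/0.020429 = 2.9536.
p-value = P(Z < 2.954) ≈ 0.9984; since p > α = 0.02, fail to reject H₀.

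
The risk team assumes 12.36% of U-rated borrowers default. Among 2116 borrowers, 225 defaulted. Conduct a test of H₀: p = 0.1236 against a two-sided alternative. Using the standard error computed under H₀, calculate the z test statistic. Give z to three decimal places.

p̂ = 225/2116 ≈ 0.106333.
SE = √(p₀(1−p₀)/n) = √(0.10832/2116) = 0.007155.
z = (0.106333 − 0.1236)/0.007155 = -0.017267/0.007155 = -2.413.
p-value = 2·P(Z > 2.413) ≈ 0.0158.

z = -2.413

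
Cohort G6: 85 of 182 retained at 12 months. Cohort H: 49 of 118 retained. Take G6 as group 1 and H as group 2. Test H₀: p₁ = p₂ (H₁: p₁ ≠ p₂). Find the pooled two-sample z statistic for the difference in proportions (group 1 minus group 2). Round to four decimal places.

p̂₁ = 85/182 ≈ 0.467033, p̂₂ = 49/118 ≈ 0.415254.
Pooled p̂ = (85+49)/(182+118) = 134/300 = 0.446667.
SE = √(0.247156 × 0.0139691) = 0.058758.
z = (0.467033 − 0.415254)/0.058758 = 0.051779/0.058758 = 0.8812.

z = 0.8812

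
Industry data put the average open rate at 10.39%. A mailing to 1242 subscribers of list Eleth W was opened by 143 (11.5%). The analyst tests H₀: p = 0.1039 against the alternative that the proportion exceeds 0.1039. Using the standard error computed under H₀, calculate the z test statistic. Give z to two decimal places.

z = 1.30

p̂ = 143/1242 = 0.11514.
Under H₀, SE = √(0.1039·0.8961/1242) = √(7.49636e-05) = 0.00866.
z = (0.11514 − 0.1039)/0.00866 = 0.01124/0.00866 = 1.30.
p-value = P(Z > 1.298) ≈ 0.0972.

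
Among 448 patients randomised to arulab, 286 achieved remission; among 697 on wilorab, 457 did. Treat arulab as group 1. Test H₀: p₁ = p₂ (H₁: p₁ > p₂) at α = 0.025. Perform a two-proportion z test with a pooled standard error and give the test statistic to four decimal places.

p̂₁ = 286/448 = 0.638393, p̂₂ = 457/697 = 0.655667.
Pooled p̂ = (286+457)/(448+697) = 743/1145 = 0.648908.
SE = √(p̂(1−p̂)(1/n₁+1/n₂)) = √(0.648908·0.351092·0.00366686) = √(0.000835408) = 0.028903.
z = (0.638393 − 0.655667)/0.028903 = -0.017274/0.028903 = -0.5977.
p-value = P(Z > -0.598) ≈ 0.7250. With α = 0.025, fail to reject H₀.

z = -0.5977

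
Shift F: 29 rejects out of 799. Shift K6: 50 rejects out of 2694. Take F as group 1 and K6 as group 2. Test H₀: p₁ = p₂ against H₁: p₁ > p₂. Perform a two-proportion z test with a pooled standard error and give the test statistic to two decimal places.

p̂₁ = 29/799 ≈ 0.03630, p̂₂ = 50/2694 ≈ 0.01856.
Pooled p̂ = (29+50)/(799+2694) = 79/3493 = 0.02262.
SE = √(0.0221051 × 0.00162276) = 0.00599.
z = (0.03630 − 0.01856)/0.00599 = 0.01774/0.00599 = 2.96.

z = 2.96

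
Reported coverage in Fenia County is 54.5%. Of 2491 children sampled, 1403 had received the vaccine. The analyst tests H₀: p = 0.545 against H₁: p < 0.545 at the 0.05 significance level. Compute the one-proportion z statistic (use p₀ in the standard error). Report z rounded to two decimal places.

z = 1.83

p̂ = 1403/2491 ≈ 0.56323.
Under H₀, SE = √(0.545·0.455/2491) = √(9.95484e-05) = 0.00998.
z = (0.56323 − 0.545)/0.00998 = 0.01823/0.00998 = 1.83.
p-value = P(Z < 1.827) ≈ 0.9661; since p > α = 0.05, fail to reject H₀.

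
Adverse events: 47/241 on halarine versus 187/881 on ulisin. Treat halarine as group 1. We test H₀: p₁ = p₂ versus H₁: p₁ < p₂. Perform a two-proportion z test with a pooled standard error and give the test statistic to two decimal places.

z = -0.58

p̂₁ = 47/241 ≈ 0.19502, p̂₂ = 187/881 ≈ 0.21226.
Pooled p̂ = (47+187)/(241+881) = 234/1122 = 0.20856.
SE = √(0.16506 × 0.00528445) = 0.02953.
z = (0.19502 − 0.21226)/0.02953 = -0.01724/0.02953 = -0.58.
p-value = P(Z < -0.584) ≈ 0.2797.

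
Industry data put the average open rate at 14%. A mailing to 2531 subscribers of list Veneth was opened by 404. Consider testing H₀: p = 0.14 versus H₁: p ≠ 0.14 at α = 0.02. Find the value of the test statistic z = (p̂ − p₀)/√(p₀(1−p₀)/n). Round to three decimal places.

z = 2.845

p̂ = 404/2531 = 0.159621.
Under H₀, SE = √(0.14·0.86/2531) = √(4.75701e-05) = 0.006897.
z = (0.159621 − 0.14)/0.006897 = 0.019621/0.006897 = 2.845.
p-value = 2·P(Z > 2.845) ≈ 0.0044, so at α = 0.02 we reject H₀.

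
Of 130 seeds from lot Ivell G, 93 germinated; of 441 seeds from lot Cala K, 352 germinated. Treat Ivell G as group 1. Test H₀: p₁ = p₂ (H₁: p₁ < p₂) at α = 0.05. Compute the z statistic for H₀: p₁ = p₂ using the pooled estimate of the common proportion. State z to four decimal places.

p̂₁ = 93/130 ≈ 0.715385, p̂₂ = 352/441 ≈ 0.798186.
Pooled p̂ = (93+352)/(130+441) = 445/571 = 0.779335.
SE = √(p̂(1−p̂)(1/n₁+1/n₂)) = √(0.779335·0.220665·0.00995988) = √(0.00171282) = 0.041386.
z = (0.715385 − 0.798186)/0.041386 = -0.082801/0.041386 = -2.0007.
p-value = P(Z < -2.001) ≈ 0.0227, so at α = 0.05 we reject H₀.

z = -2.0007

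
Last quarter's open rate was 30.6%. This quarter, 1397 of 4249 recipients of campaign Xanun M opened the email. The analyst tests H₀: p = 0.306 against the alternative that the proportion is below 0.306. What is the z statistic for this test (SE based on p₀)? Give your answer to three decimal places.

p̂ = 1397/4249 = 0.3287832.
Under H₀, SE = √(0.306·0.694/4249) = √(4.99798e-05) = 0.0070696.
z = (0.3287832 − 0.306)/0.0070696 = 0.0227832/0.0070696 = 3.223.
p-value = P(Z < 3.223) ≈ 0.9994.

z = 3.223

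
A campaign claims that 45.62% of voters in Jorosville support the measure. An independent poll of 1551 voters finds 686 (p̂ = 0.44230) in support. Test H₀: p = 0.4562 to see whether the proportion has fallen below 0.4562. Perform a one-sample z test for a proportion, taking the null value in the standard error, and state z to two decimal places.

p̂ = 686/1551 = 0.4423.
SE = √(p₀(1−p₀)/n) = √(0.24808/1551) = 0.0126.
z = (0.4423 − 0.4562)/0.0126 = -0.0139/0.0126 = -1.10.
p-value = P(Z < -1.099) ≈ 0.1358.

z = -1.10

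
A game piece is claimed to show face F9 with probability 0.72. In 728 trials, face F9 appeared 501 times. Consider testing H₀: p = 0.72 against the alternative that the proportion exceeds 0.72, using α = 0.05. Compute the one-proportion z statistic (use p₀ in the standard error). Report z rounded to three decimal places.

z = -1.912

p̂ = 501/728 = 0.68819.
Standard error under H₀: √(0.72×0.28/728) = 0.01664.
z = (0.68819 − 0.72)/0.01664 = -0.03181/0.01664 = -1.912.
p-value = P(Z > -1.912) ≈ 0.9720. With α = 0.05, fail to reject H₀.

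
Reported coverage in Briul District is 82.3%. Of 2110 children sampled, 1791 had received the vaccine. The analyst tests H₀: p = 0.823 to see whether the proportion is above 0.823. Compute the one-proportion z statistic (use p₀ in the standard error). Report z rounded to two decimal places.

z = 3.11

p̂ = 1791/2110 ≈ 0.8488.
SE = √(p₀(1−p₀)/n) = √(0.14567/2110) = 0.0083.
z = (0.8488 − 0.823)/0.0083 = 0.0258/0.0083 = 3.11.
p-value = P(Z > 3.107) ≈ 0.0009.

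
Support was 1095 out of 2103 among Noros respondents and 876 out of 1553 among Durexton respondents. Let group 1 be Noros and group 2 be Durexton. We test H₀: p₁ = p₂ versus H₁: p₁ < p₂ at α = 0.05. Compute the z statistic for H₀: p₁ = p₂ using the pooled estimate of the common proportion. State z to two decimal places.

z = -2.60

p̂₁ = 1095/2103 ≈ 0.5207, p̂₂ = 876/1553 ≈ 0.5641.
Pooled p̂ = (1095+876)/(2103+1553) = 1971/3656 = 0.5391.
SE = √(p̂(1−p̂)(1/n₁+1/n₂)) = √(0.5391·0.4609·0.00111943) = √(0.000278144) = 0.0167.
z = (0.5207 − 0.5641)/0.0167 = -0.0434/0.0167 = -2.60.
p-value = P(Z < -2.601) ≈ 0.0046. With α = 0.05, reject H₀.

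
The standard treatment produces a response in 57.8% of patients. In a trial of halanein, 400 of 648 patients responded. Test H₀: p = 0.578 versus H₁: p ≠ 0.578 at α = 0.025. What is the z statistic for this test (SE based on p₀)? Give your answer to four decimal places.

p̂ = 400/648 = 0.617284.
Standard error under H₀: √(0.578×0.422/648) = 0.019401.
z = (0.617284 − 0.578)/0.019401 = 0.039284/0.019401 = 2.0248.
p-value = 2·P(Z > 2.025) ≈ 0.0429, so at α = 0.025 we fail to reject H₀.

z = 2.0248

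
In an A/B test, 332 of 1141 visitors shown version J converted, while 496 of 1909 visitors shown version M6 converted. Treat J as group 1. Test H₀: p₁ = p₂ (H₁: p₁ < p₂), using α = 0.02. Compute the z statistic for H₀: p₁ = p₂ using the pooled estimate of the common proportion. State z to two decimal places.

p̂₁ = 332/1141 = 0.29097, p̂₂ = 496/1909 = 0.25982.
Pooled p̂ = (332+496)/(1141+1909) = 828/3050 = 0.27148.
SE = √(p̂(1−p̂)(1/n₁+1/n₂)) = √(0.27148·0.72852·0.00140026) = √(0.000276938) = 0.01664.
z = (0.29097 − 0.25982)/0.01664 = 0.03115/0.01664 = 1.87.
p-value = P(Z < 1.872) ≈ 0.9694; since p > α = 0.02, fail to reject H₀.

z = 1.87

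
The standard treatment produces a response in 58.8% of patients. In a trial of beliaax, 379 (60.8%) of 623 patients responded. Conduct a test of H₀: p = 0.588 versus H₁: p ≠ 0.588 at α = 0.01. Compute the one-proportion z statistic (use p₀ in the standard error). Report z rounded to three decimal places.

p̂ = 379/623 ≈ 0.60835.
SE = √(p₀(1−p₀)/n) = √(0.24226/623) = 0.01972.
z = (0.60835 − 0.588)/0.01972 = 0.02035/0.01972 = 1.032.
Two-sided p-value ≈ 2·Φ(−1.032) = 0.3022. With α = 0.01, fail to reject H₀.

z = 1.032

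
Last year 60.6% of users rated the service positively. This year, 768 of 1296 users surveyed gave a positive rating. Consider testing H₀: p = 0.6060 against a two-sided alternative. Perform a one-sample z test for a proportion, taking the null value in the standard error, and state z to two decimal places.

p̂ = 768/1296 ≈ 0.5926.
Under H₀, SE = √(0.606·0.394/1296) = √(0.000184231) = 0.0136.
z = (0.5926 − 0.606)/0.0136 = -0.0134/0.0136 = -0.99.
p-value = 2·P(Z > 0.988) ≈ 0.3233.

z = -0.99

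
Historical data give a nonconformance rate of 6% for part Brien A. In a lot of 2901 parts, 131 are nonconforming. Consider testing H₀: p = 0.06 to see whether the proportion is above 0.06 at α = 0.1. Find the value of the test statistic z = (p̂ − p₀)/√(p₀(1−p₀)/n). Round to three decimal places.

p̂ = 131/2901 = 0.0451568.
Standard error under H₀: √(0.06×0.94/2901) = 0.0044093.
z = (0.0451568 − 0.06)/0.0044093 = -0.0148432/0.0044093 = -3.366.
p-value = P(Z > -3.366) ≈ 0.9996; since p > α = 0.1, fail to reject H₀.

z = -3.366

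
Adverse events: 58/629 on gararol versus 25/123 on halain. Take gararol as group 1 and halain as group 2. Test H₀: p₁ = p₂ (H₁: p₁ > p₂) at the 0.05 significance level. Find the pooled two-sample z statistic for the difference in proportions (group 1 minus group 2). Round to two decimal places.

z = -3.59

p̂₁ = 58/629 ≈ 0.09221, p̂₂ = 25/123 ≈ 0.20325.
Pooled p̂ = (58+25)/(629+123) = 83/752 = 0.11037.
SE = √(0.0981903 × 0.00971991) = 0.03089.
z = (0.09221 − 0.20325)/0.03089 = -0.11104/0.03089 = -3.59.
p-value = P(Z > -3.594) ≈ 0.9998; since p > α = 0.05, fail to reject H₀.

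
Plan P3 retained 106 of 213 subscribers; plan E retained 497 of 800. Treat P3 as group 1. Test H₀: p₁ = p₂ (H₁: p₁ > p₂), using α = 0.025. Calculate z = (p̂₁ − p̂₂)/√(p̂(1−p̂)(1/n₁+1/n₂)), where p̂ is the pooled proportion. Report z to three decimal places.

p̂₁ = 106/213 ≈ 0.49765, p̂₂ = 497/800 ≈ 0.62125.
Pooled p̂ = (106+497)/(213+800) = 603/1013 = 0.59526.
SE = √(p̂(1−p̂)(1/n₁+1/n₂)) = √(0.59526·0.40474·0.00594484) = √(0.00143226) = 0.03785.
z = (0.49765 − 0.62125)/0.03785 = -0.12360/0.03785 = -3.266.
p-value = P(Z > -3.266) ≈ 0.9995; since p > α = 0.025, fail to reject H₀.

z = -3.266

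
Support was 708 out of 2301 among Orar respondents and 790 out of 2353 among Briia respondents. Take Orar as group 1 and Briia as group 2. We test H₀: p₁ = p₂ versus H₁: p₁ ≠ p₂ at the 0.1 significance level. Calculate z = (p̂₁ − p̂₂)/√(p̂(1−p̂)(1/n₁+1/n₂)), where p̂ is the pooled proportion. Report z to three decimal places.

p̂₁ = 708/2301 ≈ 0.307692, p̂₂ = 790/2353 ≈ 0.335742.
Pooled p̂ = (708+790)/(2301+2353) = 1498/4654 = 0.321874.
SE = √(0.218271 × 0.000859583) = 0.013698.
z = (0.307692 − 0.335742)/0.013698 = -0.028050/0.013698 = -2.048.
Two-sided p-value ≈ 2·Φ(−2.048) = 0.0406. With α = 0.1, reject H₀.

z = -2.048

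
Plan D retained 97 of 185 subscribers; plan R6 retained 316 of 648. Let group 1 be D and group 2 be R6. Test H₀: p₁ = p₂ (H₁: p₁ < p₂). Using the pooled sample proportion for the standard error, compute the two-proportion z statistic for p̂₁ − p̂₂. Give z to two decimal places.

z = 0.88

p̂₁ = 97/185 ≈ 0.5243, p̂₂ = 316/648 ≈ 0.4877.
Pooled p̂ = (97+316)/(185+648) = 413/833 = 0.4958.
SE = √(p̂(1−p̂)(1/n₁+1/n₂)) = √(0.4958·0.5042·0.00694862) = √(0.00173703) = 0.0417.
z = (0.5243 − 0.4877)/0.0417 = 0.0366/0.0417 = 0.88.
p-value = P(Z < 0.880) ≈ 0.8105.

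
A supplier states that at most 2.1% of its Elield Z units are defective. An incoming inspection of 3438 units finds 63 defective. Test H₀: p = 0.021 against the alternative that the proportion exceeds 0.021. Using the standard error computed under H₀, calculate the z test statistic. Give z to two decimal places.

z = -1.09

p̂ = 63/3438 = 0.01832.
SE = √(p₀(1−p₀)/n) = √(0.020559/3438) = 0.00245.
z = (0.01832 − 0.021)/0.00245 = -0.00268/0.00245 = -1.09.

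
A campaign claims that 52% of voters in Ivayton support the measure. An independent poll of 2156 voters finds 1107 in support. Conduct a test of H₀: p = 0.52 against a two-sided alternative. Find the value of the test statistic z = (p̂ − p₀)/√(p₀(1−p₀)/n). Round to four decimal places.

p̂ = 1107/2156 = 0.5134508.
Standard error under H₀: √(0.52×0.48/2156) = 0.0107596.
z = (0.5134508 − 0.52)/0.0107596 = -0.0065492/0.0107596 = -0.6087.
Two-sided p-value ≈ 2·Φ(−0.609) = 0.5427.

z = -0.6087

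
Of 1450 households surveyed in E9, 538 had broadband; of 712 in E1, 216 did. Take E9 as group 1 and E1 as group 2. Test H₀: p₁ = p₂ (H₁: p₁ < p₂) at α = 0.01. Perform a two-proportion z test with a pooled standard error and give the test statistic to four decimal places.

z = 3.1026

p̂₁ = 538/1450 ≈ 0.3710345, p̂₂ = 216/712 ≈ 0.3033708.
Pooled p̂ = (538+216)/(1450+712) = 754/2162 = 0.3487512.
SE = √(p̂(1−p̂)(1/n₁+1/n₂)) = √(0.3487512·0.6512488·0.00209415) = √(0.000475631) = 0.0218090.
z = (0.3710345 − 0.3033708)/0.0218090 = 0.0676637/0.0218090 = 3.1026.
p-value = P(Z < 3.103) ≈ 0.9990, so at α = 0.01 we fail to reject H₀.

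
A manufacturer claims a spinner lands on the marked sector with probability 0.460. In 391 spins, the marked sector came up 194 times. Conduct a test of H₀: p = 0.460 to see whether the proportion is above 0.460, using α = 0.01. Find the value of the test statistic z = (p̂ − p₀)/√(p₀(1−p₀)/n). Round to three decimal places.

z = 1.435

p̂ = 194/391 ≈ 0.496164.
Under H₀, SE = √(0.46·0.54/391) = √(0.000635294) = 0.025205.
z = (0.496164 − 0.46)/0.025205 = 0.036164/0.025205 = 1.435.
p-value = P(Z > 1.435) ≈ 0.0757; since p > α = 0.01, fail to reject H₀.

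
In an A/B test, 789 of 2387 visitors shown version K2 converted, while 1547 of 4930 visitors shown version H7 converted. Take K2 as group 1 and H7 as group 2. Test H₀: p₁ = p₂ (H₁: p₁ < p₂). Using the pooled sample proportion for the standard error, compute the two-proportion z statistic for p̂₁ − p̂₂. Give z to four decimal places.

z = 1.4407

p̂₁ = 789/2387 ≈ 0.3305404, p̂₂ = 1547/4930 ≈ 0.3137931.
Pooled p̂ = (789+1547)/(2387+4930) = 2336/7317 = 0.3192565.
SE = √(0.217332 × 0.000621776) = 0.0116246.
z = (0.3305404 − 0.3137931)/0.0116246 = 0.0167473/0.0116246 = 1.4407.
p-value = P(Z < 1.441) ≈ 0.9252.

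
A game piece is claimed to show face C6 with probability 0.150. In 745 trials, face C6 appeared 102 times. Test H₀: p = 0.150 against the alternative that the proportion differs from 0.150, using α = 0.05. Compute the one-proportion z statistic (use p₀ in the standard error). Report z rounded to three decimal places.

z = -1.000

p̂ = 102/745 ≈ 0.136913.
SE = √(p₀(1−p₀)/n) = √(0.1275/745) = 0.013082.
z = (0.136913 − 0.15)/0.013082 = -0.013087/0.013082 = -1.000.
p-value = 2·P(Z > 1.000) ≈ 0.3171, so at α = 0.05 we fail to reject H₀.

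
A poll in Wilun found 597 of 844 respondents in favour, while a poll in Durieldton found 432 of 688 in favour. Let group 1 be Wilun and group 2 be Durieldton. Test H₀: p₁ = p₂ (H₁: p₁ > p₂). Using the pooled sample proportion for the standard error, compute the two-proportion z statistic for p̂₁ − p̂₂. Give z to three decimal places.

p̂₁ = 597/844 = 0.707346, p̂₂ = 432/688 = 0.627907.
Pooled p̂ = (597+432)/(844+688) = 1029/1532 = 0.671671.
SE = √(0.220529 × 0.00263832) = 0.024121.
z = (0.707346 − 0.627907)/0.024121 = 0.079439/0.024121 = 3.293.
p-value = P(Z > 3.293) ≈ 0.0005.

z = 3.293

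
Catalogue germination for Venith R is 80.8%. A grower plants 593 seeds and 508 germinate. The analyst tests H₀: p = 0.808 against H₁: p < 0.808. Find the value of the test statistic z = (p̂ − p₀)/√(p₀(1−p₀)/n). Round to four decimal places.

z = 3.0085

p̂ = 508/593 = 0.8566610.
Under H₀, SE = √(0.808·0.192/593) = √(0.000261612) = 0.0161744.
z = (0.8566610 − 0.808)/0.0161744 = 0.0486610/0.0161744 = 3.0085.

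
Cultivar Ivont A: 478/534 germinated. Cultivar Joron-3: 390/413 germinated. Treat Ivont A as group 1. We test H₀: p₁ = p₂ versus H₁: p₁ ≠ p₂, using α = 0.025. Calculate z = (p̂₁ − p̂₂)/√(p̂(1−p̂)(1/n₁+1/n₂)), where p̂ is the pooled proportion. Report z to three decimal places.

p̂₁ = 478/534 = 0.89513, p̂₂ = 390/413 = 0.94431.
Pooled p̂ = (478+390)/(534+413) = 868/947 = 0.91658.
SE = √(p̂(1−p̂)(1/n₁+1/n₂)) = √(0.91658·0.08342·0.00429397) = √(0.000328326) = 0.01812.
z = (0.89513 − 0.94431)/0.01812 = -0.04918/0.01812 = -2.714.
Two-sided p-value ≈ 2·Φ(−2.714) = 0.0066, so at α = 0.025 we reject H₀.

z = -2.714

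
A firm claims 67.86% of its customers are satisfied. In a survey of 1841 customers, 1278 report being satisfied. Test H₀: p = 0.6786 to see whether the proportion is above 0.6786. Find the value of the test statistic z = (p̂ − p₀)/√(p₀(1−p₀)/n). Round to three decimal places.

z = 1.432

p̂ = 1278/1841 ≈ 0.694188.
SE = √(p₀(1−p₀)/n) = √(0.2181/1841) = 0.010884.
z = (0.694188 − 0.6786)/0.010884 = 0.015588/0.010884 = 1.432.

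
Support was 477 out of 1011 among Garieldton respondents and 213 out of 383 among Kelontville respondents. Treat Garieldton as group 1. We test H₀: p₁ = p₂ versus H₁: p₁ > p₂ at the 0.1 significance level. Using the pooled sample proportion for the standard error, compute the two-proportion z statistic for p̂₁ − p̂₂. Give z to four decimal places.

p̂₁ = 477/1011 = 0.471810, p̂₂ = 213/383 = 0.556136.
Pooled p̂ = (477+213)/(1011+383) = 690/1394 = 0.494978.
SE = √(p̂(1−p̂)(1/n₁+1/n₂)) = √(0.494978·0.505022·0.00360009) = √(0.000899931) = 0.029999.
z = (0.471810 − 0.556136)/0.029999 = -0.084326/0.029999 = -2.8110.
p-value = P(Z > -2.811) ≈ 0.9975, so at α = 0.1 we fail to reject H₀.

z = -2.8110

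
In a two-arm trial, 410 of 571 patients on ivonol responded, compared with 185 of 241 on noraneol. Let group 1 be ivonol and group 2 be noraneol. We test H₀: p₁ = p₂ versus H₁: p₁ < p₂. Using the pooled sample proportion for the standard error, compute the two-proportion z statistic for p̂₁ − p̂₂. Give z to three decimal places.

z = -1.459

p̂₁ = 410/571 ≈ 0.71804, p̂₂ = 185/241 ≈ 0.76763.
Pooled p̂ = (410+185)/(571+241) = 595/812 = 0.73276.
SE = √(0.195823 × 0.00590069) = 0.03399.
z = (0.71804 − 0.76763)/0.03399 = -0.04959/0.03399 = -1.459.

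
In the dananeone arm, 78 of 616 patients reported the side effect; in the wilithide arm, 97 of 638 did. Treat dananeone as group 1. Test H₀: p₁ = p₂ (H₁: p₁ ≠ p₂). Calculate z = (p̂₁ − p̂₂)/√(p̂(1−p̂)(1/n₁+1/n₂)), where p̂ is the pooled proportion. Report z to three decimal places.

p̂₁ = 78/616 = 0.126623, p̂₂ = 97/638 = 0.152038.
Pooled p̂ = (78+97)/(616+638) = 175/1254 = 0.139553.
SE = √(p̂(1−p̂)(1/n₁+1/n₂)) = √(0.139553·0.860447·0.00319077) = √(0.000383143) = 0.019574.
z = (0.126623 − 0.152038)/0.019574 = -0.025415/0.019574 = -1.298.
p-value = 2·P(Z > 1.298) ≈ 0.1942.

z = -1.298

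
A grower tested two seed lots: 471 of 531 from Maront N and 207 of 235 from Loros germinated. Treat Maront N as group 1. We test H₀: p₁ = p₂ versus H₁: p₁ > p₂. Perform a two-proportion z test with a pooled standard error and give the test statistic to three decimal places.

p̂₁ = 471/531 = 0.887006, p̂₂ = 207/235 = 0.880851.
Pooled p̂ = (471+207)/(531+235) = 678/766 = 0.885117.
SE = √(p̂(1−p̂)(1/n₁+1/n₂)) = √(0.885117·0.114883·0.00613856) = √(0.000624196) = 0.024984.
z = (0.887006 − 0.880851)/0.024984 = 0.006155/0.024984 = 0.246.

z = 0.246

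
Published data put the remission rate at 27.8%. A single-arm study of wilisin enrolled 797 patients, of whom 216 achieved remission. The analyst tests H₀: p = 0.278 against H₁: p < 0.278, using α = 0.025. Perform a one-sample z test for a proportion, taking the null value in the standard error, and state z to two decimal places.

z = -0.44

p̂ = 216/797 ≈ 0.2710.
Standard error under H₀: √(0.278×0.722/797) = 0.0159.
z = (0.2710 − 0.278)/0.0159 = -0.0070/0.0159 = -0.44.
p-value = P(Z < -0.440) ≈ 0.3299; since p > α = 0.025, fail to reject H₀.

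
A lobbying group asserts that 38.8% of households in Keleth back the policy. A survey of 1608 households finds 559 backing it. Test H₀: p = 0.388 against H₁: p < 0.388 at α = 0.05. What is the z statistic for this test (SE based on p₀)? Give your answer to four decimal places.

z = -3.3215

p̂ = 559/1608 ≈ 0.347637.
Under H₀, SE = √(0.388·0.612/1608) = √(0.000147672) = 0.012152.
z = (0.347637 − 0.388)/0.012152 = -0.040363/0.012152 = -3.3215.
p-value = P(Z < -3.322) ≈ 0.0004. With α = 0.05, reject H₀.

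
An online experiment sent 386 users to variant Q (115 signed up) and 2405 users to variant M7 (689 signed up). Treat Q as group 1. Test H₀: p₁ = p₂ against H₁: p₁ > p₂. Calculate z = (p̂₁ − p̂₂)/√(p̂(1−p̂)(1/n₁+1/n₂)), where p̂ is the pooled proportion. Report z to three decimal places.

p̂₁ = 115/386 = 0.29793, p̂₂ = 689/2405 = 0.28649.
Pooled p̂ = (115+689)/(386+2405) = 804/2791 = 0.28807.
SE = √(0.205085 × 0.00300647) = 0.02483.
z = (0.29793 − 0.28649)/0.02483 = 0.01144/0.02483 = 0.461.

z = 0.461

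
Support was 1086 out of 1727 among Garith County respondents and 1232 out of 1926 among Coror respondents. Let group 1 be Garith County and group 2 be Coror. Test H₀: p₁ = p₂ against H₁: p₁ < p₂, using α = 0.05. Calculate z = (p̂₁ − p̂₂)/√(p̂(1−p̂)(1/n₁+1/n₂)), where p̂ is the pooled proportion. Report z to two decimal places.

p̂₁ = 1086/1727 = 0.6288, p̂₂ = 1232/1926 = 0.6397.
Pooled p̂ = (1086+1232)/(1727+1926) = 2318/3653 = 0.6345.
SE = √(0.231897 × 0.00109825) = 0.0160.
z = (0.6288 − 0.6397)/0.0160 = -0.0109/0.0160 = -0.68.
p-value = P(Z < -0.679) ≈ 0.2487. With α = 0.05, fail to reject H₀.

z = -0.68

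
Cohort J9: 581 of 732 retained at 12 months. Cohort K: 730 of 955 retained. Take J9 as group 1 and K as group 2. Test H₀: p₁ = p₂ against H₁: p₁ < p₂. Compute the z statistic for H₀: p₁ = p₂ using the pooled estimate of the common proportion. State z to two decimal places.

p̂₁ = 581/732 ≈ 0.79372, p̂₂ = 730/955 ≈ 0.76440.
Pooled p̂ = (581+730)/(732+955) = 1311/1687 = 0.77712.
SE = √(0.173205 × 0.00241324) = 0.02044.
z = (0.79372 − 0.76440)/0.02044 = 0.02932/0.02044 = 1.43.

z = 1.43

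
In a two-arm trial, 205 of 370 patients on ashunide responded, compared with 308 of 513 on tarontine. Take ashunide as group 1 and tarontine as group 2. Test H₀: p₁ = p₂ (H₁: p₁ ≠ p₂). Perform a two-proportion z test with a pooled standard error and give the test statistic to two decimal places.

z = -1.38

p̂₁ = 205/370 ≈ 0.55405, p̂₂ = 308/513 ≈ 0.60039.
Pooled p̂ = (205+308)/(370+513) = 513/883 = 0.58097.
SE = √(p̂(1−p̂)(1/n₁+1/n₂)) = √(0.58097·0.41903·0.00465202) = √(0.0011325) = 0.03365.
z = (0.55405 − 0.60039)/0.03365 = -0.04634/0.03365 = -1.38.
p-value = 2·P(Z > 1.377) ≈ 0.1685.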